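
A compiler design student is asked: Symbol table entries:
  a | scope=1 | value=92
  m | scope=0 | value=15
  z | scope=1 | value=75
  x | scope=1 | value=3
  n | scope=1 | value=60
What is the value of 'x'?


Searching symbol table for 'x':
  a | scope=1 | value=92
  m | scope=0 | value=15
  z | scope=1 | value=75
  x | scope=1 | value=3 <- MATCH
  n | scope=1 | value=60
Found 'x' at scope 1 with value 3

3


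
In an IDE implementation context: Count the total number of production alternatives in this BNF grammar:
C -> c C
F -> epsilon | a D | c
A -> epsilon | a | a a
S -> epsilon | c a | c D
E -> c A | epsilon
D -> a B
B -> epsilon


Counting alternatives per rule:
  C: 1 alternative(s)
  F: 3 alternative(s)
  A: 3 alternative(s)
  S: 3 alternative(s)
  E: 2 alternative(s)
  D: 1 alternative(s)
  B: 1 alternative(s)
Sum: 1 + 3 + 3 + 3 + 2 + 1 + 1 = 14

14


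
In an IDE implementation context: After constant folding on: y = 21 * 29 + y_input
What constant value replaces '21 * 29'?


Identifying constant sub-expression:
  Original: y = 21 * 29 + y_input
  21 and 29 are both compile-time constants
  Evaluating: 21 * 29 = 609
  After folding: y = 609 + y_input

609


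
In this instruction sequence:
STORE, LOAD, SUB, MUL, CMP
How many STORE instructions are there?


Scanning instruction sequence for STORE:
  Position 1: STORE <- MATCH
  Position 2: LOAD
  Position 3: SUB
  Position 4: MUL
  Position 5: CMP
Matches at positions: [1]
Total STORE count: 1

1


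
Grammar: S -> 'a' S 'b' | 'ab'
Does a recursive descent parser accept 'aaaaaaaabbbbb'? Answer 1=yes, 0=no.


Grammar accepts strings of the form a^n b^n (n >= 1)
Word: 'aaaaaaaabbbbb'
Counting: 8 a's and 5 b's
Check: 8 == 5? No
Mismatch: a-count != b-count
Rejected

0


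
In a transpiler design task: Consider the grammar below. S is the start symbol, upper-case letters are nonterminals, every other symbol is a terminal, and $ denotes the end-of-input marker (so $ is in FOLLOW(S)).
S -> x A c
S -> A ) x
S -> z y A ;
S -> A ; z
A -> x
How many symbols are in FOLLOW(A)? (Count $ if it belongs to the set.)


S is the start symbol and does not occur in any rule body, so FOLLOW(S) = {$}.
Examining every occurrence of A in a rule body:
  S -> x A c : A is followed by terminal 'c' -> add 'c'
  S -> A ) x : A is followed by terminal ')' -> add ')'
  S -> z y A ; : A is followed by terminal ';' -> add ';'
  S -> A ; z : A is followed by terminal ';' -> add ';' (already in the set)
  A -> x : A does not occur in the body -> contributes nothing
FOLLOW(A) = {), ;, c}
Count: 3

3


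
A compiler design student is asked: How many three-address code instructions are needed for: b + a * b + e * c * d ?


Expression: b + a * b + e * c * d
Generating three-address code (respecting * over +/- precedence):
  Instruction 1: t1 = a * b
  Instruction 2: t2 = e * c
  Instruction 3: t3 = t2 * d
  Instruction 4: t4 = b + t1
  Instruction 5: t5 = t4 + t3
Total instructions: 5

5


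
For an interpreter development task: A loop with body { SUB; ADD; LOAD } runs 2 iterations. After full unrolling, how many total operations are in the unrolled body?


Loop body operations: SUB, ADD, LOAD (3 ops per iteration)
Unrolling 2 iterations:
  Iteration 1: SUB, ADD, LOAD (3 ops)
  Iteration 2: SUB, ADD, LOAD (3 ops)
Total: 2 iterations * 3 ops/iter = 6 operations

6


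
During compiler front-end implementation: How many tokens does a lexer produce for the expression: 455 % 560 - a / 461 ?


Scanning '455 % 560 - a / 461'
Token 1: '455' -> integer_literal
Token 2: '%' -> operator
Token 3: '560' -> integer_literal
Token 4: '-' -> operator
Token 5: 'a' -> identifier
Token 6: '/' -> operator
Token 7: '461' -> integer_literal
Total tokens: 7

7


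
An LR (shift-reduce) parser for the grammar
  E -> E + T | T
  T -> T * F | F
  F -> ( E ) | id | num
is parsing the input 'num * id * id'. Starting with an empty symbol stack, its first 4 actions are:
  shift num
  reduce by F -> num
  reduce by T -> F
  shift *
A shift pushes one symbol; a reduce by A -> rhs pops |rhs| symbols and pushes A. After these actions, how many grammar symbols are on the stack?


Tracking the symbol stack through each action:
  Action 1: shift 'num' : push -> stack = [num] (size 1)
  Action 2: reduce by F -> num : pop 1, push F -> stack = [F] (size 1)
  Action 3: reduce by T -> F : pop 1, push T -> stack = [T] (size 1)
  Action 4: shift '*' : push -> stack = [T, *] (size 2)
Final stack size: 2

2


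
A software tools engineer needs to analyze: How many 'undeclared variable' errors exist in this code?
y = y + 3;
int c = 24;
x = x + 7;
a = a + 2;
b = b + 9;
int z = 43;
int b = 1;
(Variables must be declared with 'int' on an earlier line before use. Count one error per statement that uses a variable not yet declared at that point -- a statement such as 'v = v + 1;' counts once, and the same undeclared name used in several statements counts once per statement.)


Scanning code line by line:
  Line 1: use 'y' -> ERROR (undeclared)
  Line 2: declare 'c' -> declared = ['c']
  Line 3: use 'x' -> ERROR (undeclared)
  Line 4: use 'a' -> ERROR (undeclared)
  Line 5: use 'b' -> ERROR (undeclared)
  Line 6: declare 'z' -> declared = ['c', 'z']
  Line 7: declare 'b' -> declared = ['b', 'c', 'z']
Total undeclared variable errors: 4

4


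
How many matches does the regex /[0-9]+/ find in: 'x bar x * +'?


Pattern: /[0-9]+/ (int literals)
Input: 'x bar x * +'
Scanning for matches:
Total matches: 0

0


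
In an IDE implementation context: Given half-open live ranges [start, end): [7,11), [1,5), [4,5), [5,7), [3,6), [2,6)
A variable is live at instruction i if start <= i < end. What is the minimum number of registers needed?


Live ranges:
  Var0: [7, 11)
  Var1: [1, 5)
  Var2: [4, 5)
  Var3: [5, 7)
  Var4: [3, 6)
  Var5: [2, 6)
Sweep-line events (position, delta, active):
  pos=1 start -> active=1
  pos=2 start -> active=2
  pos=3 start -> active=3
  pos=4 start -> active=4
  pos=5 end -> active=3
  pos=5 end -> active=2
  pos=5 start -> active=3
  pos=6 end -> active=2
  pos=6 end -> active=1
  pos=7 end -> active=0
  pos=7 start -> active=1
  pos=11 end -> active=0
Maximum simultaneous active: 4
Minimum registers needed: 4

4


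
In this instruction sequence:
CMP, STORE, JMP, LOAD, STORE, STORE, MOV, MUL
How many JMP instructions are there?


Scanning instruction sequence for JMP:
  Position 1: CMP
  Position 2: STORE
  Position 3: JMP <- MATCH
  Position 4: LOAD
  Position 5: STORE
  Position 6: STORE
  Position 7: MOV
  Position 8: MUL
Matches at positions: [3]
Total JMP count: 1

1


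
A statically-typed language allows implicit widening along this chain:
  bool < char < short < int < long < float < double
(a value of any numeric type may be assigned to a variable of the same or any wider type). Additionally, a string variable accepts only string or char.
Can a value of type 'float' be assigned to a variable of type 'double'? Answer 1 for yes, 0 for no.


Target variable type: double
Source value type: float
Numeric ranks: float=5, double=6
Widening allowed iff rank(source) <= rank(target): 5 <= 6? Yes
Result: 1

1


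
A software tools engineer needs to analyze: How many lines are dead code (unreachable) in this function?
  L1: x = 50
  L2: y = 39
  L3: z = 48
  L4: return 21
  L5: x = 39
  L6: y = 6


Analyzing control flow:
  L1: reachable (before return)
  L2: reachable (before return)
  L3: reachable (before return)
  L4: reachable (return statement)
  L5: DEAD (after return at L4)
  L6: DEAD (after return at L4)
Return at L4, total lines = 6
Dead lines: L5 through L6
Count: 2

2


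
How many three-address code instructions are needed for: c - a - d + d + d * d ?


Expression: c - a - d + d + d * d
Generating three-address code (respecting * over +/- precedence):
  Instruction 1: t1 = d * d
  Instruction 2: t2 = c - a
  Instruction 3: t3 = t2 - d
  Instruction 4: t4 = t3 + d
  Instruction 5: t5 = t4 + t1
Total instructions: 5

5


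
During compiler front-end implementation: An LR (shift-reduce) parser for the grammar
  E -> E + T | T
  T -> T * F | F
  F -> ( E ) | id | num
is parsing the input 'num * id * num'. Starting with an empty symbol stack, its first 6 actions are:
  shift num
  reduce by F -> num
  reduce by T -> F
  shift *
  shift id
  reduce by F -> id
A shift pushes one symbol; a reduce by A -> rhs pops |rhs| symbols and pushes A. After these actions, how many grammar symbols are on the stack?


Tracking the symbol stack through each action:
  Action 1: shift 'num' : push -> stack = [num] (size 1)
  Action 2: reduce by F -> num : pop 1, push F -> stack = [F] (size 1)
  Action 3: reduce by T -> F : pop 1, push T -> stack = [T] (size 1)
  Action 4: shift '*' : push -> stack = [T, *] (size 2)
  Action 5: shift 'id' : push -> stack = [T, *, id] (size 3)
  Action 6: reduce by F -> id : pop 1, push F -> stack = [T, *, F] (size 3)
Final stack size: 3

3


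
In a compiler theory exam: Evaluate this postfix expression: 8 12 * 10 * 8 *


Processing tokens left to right:
Push 8, Push 12
Pop 8 and 12, compute 8 * 12 = 96, push 96
Push 10
Pop 96 and 10, compute 96 * 10 = 960, push 960
Push 8
Pop 960 and 8, compute 960 * 8 = 7680, push 7680
Stack result: 7680

7680


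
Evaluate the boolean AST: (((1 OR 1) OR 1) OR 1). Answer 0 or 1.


Step 1: Evaluate inner node
  1 OR 1 = 1
Step 2: Evaluate next node
  1 OR 1 = 1
Step 3: Evaluate root node
  1 OR 1 = 1

1


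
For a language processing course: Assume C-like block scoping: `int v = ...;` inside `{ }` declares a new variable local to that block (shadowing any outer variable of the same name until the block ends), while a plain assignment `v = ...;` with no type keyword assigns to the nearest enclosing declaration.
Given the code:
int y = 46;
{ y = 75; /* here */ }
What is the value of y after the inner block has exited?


Analyzing scoping rules:
Outer scope: declares y = 46
Inner block: 'y = 75;' has no type keyword, so it is an assignment to the outer y (no shadowing)
The assignment changed the outer variable itself, so the new value persists after the block -> 75
Result: 75

75


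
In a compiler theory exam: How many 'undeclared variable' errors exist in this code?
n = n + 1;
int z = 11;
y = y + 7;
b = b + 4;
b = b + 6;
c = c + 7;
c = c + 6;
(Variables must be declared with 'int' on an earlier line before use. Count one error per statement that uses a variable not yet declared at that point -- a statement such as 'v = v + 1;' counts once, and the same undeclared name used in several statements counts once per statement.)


Scanning code line by line:
  Line 1: use 'n' -> ERROR (undeclared)
  Line 2: declare 'z' -> declared = ['z']
  Line 3: use 'y' -> ERROR (undeclared)
  Line 4: use 'b' -> ERROR (undeclared)
  Line 5: use 'b' -> ERROR (undeclared)
  Line 6: use 'c' -> ERROR (undeclared)
  Line 7: use 'c' -> ERROR (undeclared)
Total undeclared variable errors: 6

6


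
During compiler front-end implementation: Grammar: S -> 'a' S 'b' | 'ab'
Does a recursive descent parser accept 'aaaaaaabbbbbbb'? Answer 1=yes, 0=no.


Grammar accepts strings of the form a^n b^n (n >= 1)
Word: 'aaaaaaabbbbbbb'
Counting: 7 a's and 7 b's
Check: 7 == 7? Yes
Derivation (S -> aSb applied 6 time(s), then S -> ab): S => aSb => aaSbb => aaaSbbb => aaaaSbbbb => aaaaaSbbbbb => aaaaaaSbbbbbb => aaaaaaabbbbbbb
Accepted

1


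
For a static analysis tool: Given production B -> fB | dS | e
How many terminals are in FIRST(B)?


Production: B -> fB | dS | e
Examining each alternative for leading terminals:
  B -> fB : first terminal = 'f'
  B -> dS : first terminal = 'd'
  B -> e : first terminal = 'e'
FIRST(B) = {d, e, f}
Count: 3

3


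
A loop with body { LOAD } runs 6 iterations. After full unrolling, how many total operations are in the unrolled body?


Loop body operations: LOAD (1 op per iteration)
Unrolling 6 iterations:
  Iteration 1: LOAD (1 ops)
  Iteration 2: LOAD (1 ops)
  Iteration 3: LOAD (1 ops)
  Iteration 4: LOAD (1 ops)
  Iteration 5: LOAD (1 ops)
  Iteration 6: LOAD (1 ops)
Total: 6 iterations * 1 ops/iter = 6 operations

6


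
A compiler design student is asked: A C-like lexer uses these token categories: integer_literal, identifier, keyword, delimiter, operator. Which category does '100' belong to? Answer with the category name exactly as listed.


Token: '100'
Checking categories:
  identifier: no
  integer_literal: YES
  operator: no
  keyword: no
  delimiter: no
Category: integer_literal

integer_literal


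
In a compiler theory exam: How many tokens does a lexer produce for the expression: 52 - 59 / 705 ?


Scanning '52 - 59 / 705'
Token 1: '52' -> integer_literal
Token 2: '-' -> operator
Token 3: '59' -> integer_literal
Token 4: '/' -> operator
Token 5: '705' -> integer_literal
Total tokens: 5

5


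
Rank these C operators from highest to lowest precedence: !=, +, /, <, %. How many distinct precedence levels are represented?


Looking up precedence for each operator:
  != -> precedence 3
  + -> precedence 5
  / -> precedence 6
  < -> precedence 4
  % -> precedence 6
Sorted highest to lowest: /, %, +, <, !=
Distinct precedence values: [6, 5, 4, 3]
Number of distinct levels: 4

4


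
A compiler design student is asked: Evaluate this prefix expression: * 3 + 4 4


Parsing prefix expression: * 3 + 4 4
Step 1: Innermost operation '+ 4 4'
  4 + 4 = 8
Step 2: Outer operation '* 3 [8]'
  3 * 8 = 24

24


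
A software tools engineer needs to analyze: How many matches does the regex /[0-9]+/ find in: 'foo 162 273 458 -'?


Pattern: /[0-9]+/ (int literals)
Input: 'foo 162 273 458 -'
Scanning for matches:
  Match 1: '162'
  Match 2: '273'
  Match 3: '458'
Total matches: 3

3


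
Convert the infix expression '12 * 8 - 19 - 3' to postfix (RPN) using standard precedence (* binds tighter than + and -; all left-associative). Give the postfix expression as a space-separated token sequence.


Applying the shunting-yard algorithm:
  Operand 12 -> output
  Push '*' onto operator stack -> op-stack: [*]
  Operand 8 -> output
  See '-' (prec 1); top '*' (prec 2) >= it -> pop '*' to output
  Push '-' onto operator stack -> op-stack: [-]
  Operand 19 -> output
  See '-' (prec 1); top '-' (prec 1) >= it -> pop '-' to output
  Push '-' onto operator stack -> op-stack: [-]
  Operand 3 -> output
  End of input: pop '-' to output
Postfix result: 12 8 * 19 - 3 -

12 8 * 19 - 3 -


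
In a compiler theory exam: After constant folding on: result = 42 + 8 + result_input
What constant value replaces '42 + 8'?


Identifying constant sub-expression:
  Original: result = 42 + 8 + result_input
  42 and 8 are both compile-time constants
  Evaluating: 42 + 8 = 50
  After folding: result = 50 + result_input

50


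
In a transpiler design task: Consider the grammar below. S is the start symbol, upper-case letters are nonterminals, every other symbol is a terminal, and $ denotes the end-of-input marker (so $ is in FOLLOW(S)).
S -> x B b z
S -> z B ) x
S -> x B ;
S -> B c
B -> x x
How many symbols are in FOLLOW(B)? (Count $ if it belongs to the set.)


S is the start symbol and does not occur in any rule body, so FOLLOW(S) = {$}.
Examining every occurrence of B in a rule body:
  S -> x B b z : B is followed by terminal 'b' -> add 'b'
  S -> z B ) x : B is followed by terminal ')' -> add ')'
  S -> x B ; : B is followed by terminal ';' -> add ';'
  S -> B c : B is followed by terminal 'c' -> add 'c'
  B -> x x : B does not occur in the body -> contributes nothing
FOLLOW(B) = {), ;, b, c}
Count: 4

4


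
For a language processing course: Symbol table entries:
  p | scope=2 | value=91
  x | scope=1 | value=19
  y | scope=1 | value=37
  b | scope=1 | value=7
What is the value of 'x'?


Searching symbol table for 'x':
  p | scope=2 | value=91
  x | scope=1 | value=19 <- MATCH
  y | scope=1 | value=37
  b | scope=1 | value=7
Found 'x' at scope 1 with value 19

19


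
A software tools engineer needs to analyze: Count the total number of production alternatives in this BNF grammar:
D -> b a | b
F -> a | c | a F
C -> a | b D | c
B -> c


Counting alternatives per rule:
  D: 2 alternative(s)
  F: 3 alternative(s)
  C: 3 alternative(s)
  B: 1 alternative(s)
Sum: 2 + 3 + 3 + 1 = 9

9


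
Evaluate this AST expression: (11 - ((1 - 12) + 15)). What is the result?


Expression: (11 - ((1 - 12) + 15))
Evaluating step by step:
  1 - 12 = -11
  -11 + 15 = 4
  11 - 4 = 7
Result: 7

7


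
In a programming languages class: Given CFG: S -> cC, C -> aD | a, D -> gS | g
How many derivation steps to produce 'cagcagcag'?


Grammar: S -> cC, C -> aD | a, D -> gS | g
Deriving 'cagcagcag':
Step 1: S -> cC => cC
Step 2: C -> aD => caD
Step 3: D -> gS => cagS
Step 4: S -> cC => cagcC
Step 5: C -> aD => cagcaD
Step 6: D -> gS => cagcagS
Step 7: S -> cC => cagcagcC
Step 8: C -> aD => cagcagcaD
Step 9: D -> g => cagcagcag
Total derivation steps: 9

9


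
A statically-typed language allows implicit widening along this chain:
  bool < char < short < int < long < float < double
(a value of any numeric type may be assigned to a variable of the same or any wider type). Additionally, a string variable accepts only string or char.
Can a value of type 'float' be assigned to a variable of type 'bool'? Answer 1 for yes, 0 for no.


Target variable type: bool
Source value type: float
Numeric ranks: float=5, bool=0
Widening allowed iff rank(source) <= rank(target): 5 <= 0? No
Result: 0

0


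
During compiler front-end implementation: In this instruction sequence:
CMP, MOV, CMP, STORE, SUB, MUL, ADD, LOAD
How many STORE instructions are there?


Scanning instruction sequence for STORE:
  Position 1: CMP
  Position 2: MOV
  Position 3: CMP
  Position 4: STORE <- MATCH
  Position 5: SUB
  Position 6: MUL
  Position 7: ADD
  Position 8: LOAD
Matches at positions: [4]
Total STORE count: 1

1


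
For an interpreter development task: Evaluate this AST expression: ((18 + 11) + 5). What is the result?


Expression: ((18 + 11) + 5)
Evaluating step by step:
  18 + 11 = 29
  29 + 5 = 34
Result: 34

34


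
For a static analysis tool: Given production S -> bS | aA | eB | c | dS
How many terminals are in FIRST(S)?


Production: S -> bS | aA | eB | c | dS
Examining each alternative for leading terminals:
  S -> bS : first terminal = 'b'
  S -> aA : first terminal = 'a'
  S -> eB : first terminal = 'e'
  S -> c : first terminal = 'c'
  S -> dS : first terminal = 'd'
FIRST(S) = {a, b, c, d, e}
Count: 5

5


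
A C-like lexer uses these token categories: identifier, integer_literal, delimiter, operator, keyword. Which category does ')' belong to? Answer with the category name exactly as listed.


Token: ')'
Checking categories:
  identifier: no
  integer_literal: no
  operator: no
  keyword: no
  delimiter: YES
Category: delimiter

delimiter


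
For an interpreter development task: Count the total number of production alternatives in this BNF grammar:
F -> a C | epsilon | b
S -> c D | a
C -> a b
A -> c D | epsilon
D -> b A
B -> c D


Counting alternatives per rule:
  F: 3 alternative(s)
  S: 2 alternative(s)
  C: 1 alternative(s)
  A: 2 alternative(s)
  D: 1 alternative(s)
  B: 1 alternative(s)
Sum: 3 + 2 + 1 + 2 + 1 + 1 = 10

10


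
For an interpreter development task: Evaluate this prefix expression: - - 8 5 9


Parsing prefix expression: - - 8 5 9
Step 1: Innermost operation '- 8 5'
  8 - 5 = 3
Step 2: Outer operation '- [3] 9'
  3 - 9 = -6

-6


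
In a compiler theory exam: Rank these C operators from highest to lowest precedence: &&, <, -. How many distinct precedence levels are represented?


Looking up precedence for each operator:
  && -> precedence 2
  < -> precedence 4
  - -> precedence 5
Sorted highest to lowest: -, <, &&
Distinct precedence values: [5, 4, 2]
Number of distinct levels: 3

3


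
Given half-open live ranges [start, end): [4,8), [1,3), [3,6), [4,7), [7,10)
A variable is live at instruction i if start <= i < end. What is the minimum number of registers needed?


Live ranges:
  Var0: [4, 8)
  Var1: [1, 3)
  Var2: [3, 6)
  Var3: [4, 7)
  Var4: [7, 10)
Sweep-line events (position, delta, active):
  pos=1 start -> active=1
  pos=3 end -> active=0
  pos=3 start -> active=1
  pos=4 start -> active=2
  pos=4 start -> active=3
  pos=6 end -> active=2
  pos=7 end -> active=1
  pos=7 start -> active=2
  pos=8 end -> active=1
  pos=10 end -> active=0
Maximum simultaneous active: 3
Minimum registers needed: 3

3


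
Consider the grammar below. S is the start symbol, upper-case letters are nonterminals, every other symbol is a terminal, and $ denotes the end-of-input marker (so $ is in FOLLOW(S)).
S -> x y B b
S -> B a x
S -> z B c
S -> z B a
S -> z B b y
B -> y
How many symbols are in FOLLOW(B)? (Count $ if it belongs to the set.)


S is the start symbol and does not occur in any rule body, so FOLLOW(S) = {$}.
Examining every occurrence of B in a rule body:
  S -> x y B b : B is followed by terminal 'b' -> add 'b'
  S -> B a x : B is followed by terminal 'a' -> add 'a'
  S -> z B c : B is followed by terminal 'c' -> add 'c'
  S -> z B a : B is followed by terminal 'a' -> add 'a' (already in the set)
  S -> z B b y : B is followed by terminal 'b' -> add 'b' (already in the set)
  B -> y : B does not occur in the body -> contributes nothing
FOLLOW(B) = {a, b, c}
Count: 3

3


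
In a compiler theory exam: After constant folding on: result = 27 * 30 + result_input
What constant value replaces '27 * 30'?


Identifying constant sub-expression:
  Original: result = 27 * 30 + result_input
  27 and 30 are both compile-time constants
  Evaluating: 27 * 30 = 810
  After folding: result = 810 + result_input

810


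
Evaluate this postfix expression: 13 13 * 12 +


Processing tokens left to right:
Push 13, Push 13
Pop 13 and 13, compute 13 * 13 = 169, push 169
Push 12
Pop 169 and 12, compute 169 + 12 = 181, push 181
Stack result: 181

181


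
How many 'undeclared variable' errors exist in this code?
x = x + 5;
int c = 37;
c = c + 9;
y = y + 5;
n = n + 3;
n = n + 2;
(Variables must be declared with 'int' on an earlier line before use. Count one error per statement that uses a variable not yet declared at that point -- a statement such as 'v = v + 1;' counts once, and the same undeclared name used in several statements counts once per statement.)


Scanning code line by line:
  Line 1: use 'x' -> ERROR (undeclared)
  Line 2: declare 'c' -> declared = ['c']
  Line 3: use 'c' -> OK (declared)
  Line 4: use 'y' -> ERROR (undeclared)
  Line 5: use 'n' -> ERROR (undeclared)
  Line 6: use 'n' -> ERROR (undeclared)
Total undeclared variable errors: 4

4


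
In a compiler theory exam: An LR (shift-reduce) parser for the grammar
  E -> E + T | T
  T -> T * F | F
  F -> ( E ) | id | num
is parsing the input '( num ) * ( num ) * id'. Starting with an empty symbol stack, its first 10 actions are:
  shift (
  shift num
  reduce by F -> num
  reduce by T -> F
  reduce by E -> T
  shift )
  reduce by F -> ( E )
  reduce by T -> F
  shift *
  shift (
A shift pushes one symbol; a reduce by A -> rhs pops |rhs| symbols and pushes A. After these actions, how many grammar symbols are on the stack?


Tracking the symbol stack through each action:
  Action 1: shift '(' : push -> stack = [(] (size 1)
  Action 2: shift 'num' : push -> stack = [(, num] (size 2)
  Action 3: reduce by F -> num : pop 1, push F -> stack = [(, F] (size 2)
  Action 4: reduce by T -> F : pop 1, push T -> stack = [(, T] (size 2)
  Action 5: reduce by E -> T : pop 1, push E -> stack = [(, E] (size 2)
  Action 6: shift ')' : push -> stack = [(, E, )] (size 3)
  Action 7: reduce by F -> ( E ) : pop 3, push F -> stack = [F] (size 1)
  Action 8: reduce by T -> F : pop 1, push T -> stack = [T] (size 1)
  Action 9: shift '*' : push -> stack = [T, *] (size 2)
  Action 10: shift '(' : push -> stack = [T, *, (] (size 3)
Final stack size: 3

3


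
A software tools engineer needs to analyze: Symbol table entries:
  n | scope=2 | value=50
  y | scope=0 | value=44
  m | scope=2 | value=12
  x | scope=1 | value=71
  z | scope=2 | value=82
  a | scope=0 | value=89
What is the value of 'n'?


Searching symbol table for 'n':
  n | scope=2 | value=50 <- MATCH
  y | scope=0 | value=44
  m | scope=2 | value=12
  x | scope=1 | value=71
  z | scope=2 | value=82
  a | scope=0 | value=89
Found 'n' at scope 2 with value 50

50


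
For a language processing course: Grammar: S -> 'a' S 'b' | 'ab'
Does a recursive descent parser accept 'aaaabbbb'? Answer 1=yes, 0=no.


Grammar accepts strings of the form a^n b^n (n >= 1)
Word: 'aaaabbbb'
Counting: 4 a's and 4 b's
Check: 4 == 4? Yes
Derivation (S -> aSb applied 3 time(s), then S -> ab): S => aSb => aaSbb => aaaSbbb => aaaabbbb
Accepted

1


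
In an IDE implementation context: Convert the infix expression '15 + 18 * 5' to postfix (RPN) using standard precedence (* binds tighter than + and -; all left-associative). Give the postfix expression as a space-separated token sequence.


Applying the shunting-yard algorithm:
  Operand 15 -> output
  Push '+' onto operator stack -> op-stack: [+]
  Operand 18 -> output
  Push '*' onto operator stack -> op-stack: [+, *]
  Operand 5 -> output
  End of input: pop '*' to output
  End of input: pop '+' to output
Postfix result: 15 18 5 * +

15 18 5 * +


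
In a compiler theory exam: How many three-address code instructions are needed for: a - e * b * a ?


Expression: a - e * b * a
Generating three-address code (respecting * over +/- precedence):
  Instruction 1: t1 = e * b
  Instruction 2: t2 = t1 * a
  Instruction 3: t3 = a - t2
Total instructions: 3

3


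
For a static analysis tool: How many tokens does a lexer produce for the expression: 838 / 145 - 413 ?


Scanning '838 / 145 - 413'
Token 1: '838' -> integer_literal
Token 2: '/' -> operator
Token 3: '145' -> integer_literal
Token 4: '-' -> operator
Token 5: '413' -> integer_literal
Total tokens: 5

5


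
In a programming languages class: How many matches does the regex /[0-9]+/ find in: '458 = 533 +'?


Pattern: /[0-9]+/ (int literals)
Input: '458 = 533 +'
Scanning for matches:
  Match 1: '458'
  Match 2: '533'
Total matches: 2

2


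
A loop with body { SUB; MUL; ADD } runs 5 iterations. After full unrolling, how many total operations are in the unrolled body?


Loop body operations: SUB, MUL, ADD (3 ops per iteration)
Unrolling 5 iterations:
  Iteration 1: SUB, MUL, ADD (3 ops)
  Iteration 2: SUB, MUL, ADD (3 ops)
  Iteration 3: SUB, MUL, ADD (3 ops)
  Iteration 4: SUB, MUL, ADD (3 ops)
  Iteration 5: SUB, MUL, ADD (3 ops)
Total: 5 iterations * 3 ops/iter = 15 operations

15


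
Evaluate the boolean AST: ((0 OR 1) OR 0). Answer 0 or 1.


Step 1: Evaluate inner node
  0 OR 1 = 1
Step 2: Evaluate root node
  1 OR 0 = 1

1


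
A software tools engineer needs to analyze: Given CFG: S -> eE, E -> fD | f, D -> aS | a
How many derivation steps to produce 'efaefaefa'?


Grammar: S -> eE, E -> fD | f, D -> aS | a
Deriving 'efaefaefa':
Step 1: S -> eE => eE
Step 2: E -> fD => efD
Step 3: D -> aS => efaS
Step 4: S -> eE => efaeE
Step 5: E -> fD => efaefD
Step 6: D -> aS => efaefaS
Step 7: S -> eE => efaefaeE
Step 8: E -> fD => efaefaefD
Step 9: D -> a => efaefaefa
Total derivation steps: 9

9


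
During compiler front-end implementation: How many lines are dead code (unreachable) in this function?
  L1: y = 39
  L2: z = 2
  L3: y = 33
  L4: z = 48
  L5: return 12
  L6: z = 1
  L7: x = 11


Analyzing control flow:
  L1: reachable (before return)
  L2: reachable (before return)
  L3: reachable (before return)
  L4: reachable (before return)
  L5: reachable (return statement)
  L6: DEAD (after return at L5)
  L7: DEAD (after return at L5)
Return at L5, total lines = 7
Dead lines: L6 through L7
Count: 2

2


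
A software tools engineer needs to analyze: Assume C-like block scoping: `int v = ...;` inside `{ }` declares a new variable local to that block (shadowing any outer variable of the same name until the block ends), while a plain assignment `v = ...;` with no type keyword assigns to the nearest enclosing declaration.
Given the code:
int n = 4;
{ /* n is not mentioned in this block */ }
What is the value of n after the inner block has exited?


Analyzing scoping rules:
Outer scope: declares n = 4
Inner block: n is neither redeclared nor assigned -> unchanged
After the block -> 4
Result: 4

4


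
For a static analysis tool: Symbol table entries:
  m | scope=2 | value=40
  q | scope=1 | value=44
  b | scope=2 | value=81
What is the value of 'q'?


Searching symbol table for 'q':
  m | scope=2 | value=40
  q | scope=1 | value=44 <- MATCH
  b | scope=2 | value=81
Found 'q' at scope 1 with value 44

44


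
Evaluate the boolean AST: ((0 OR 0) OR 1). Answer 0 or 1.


Step 1: Evaluate inner node
  0 OR 0 = 0
Step 2: Evaluate root node
  0 OR 1 = 1

1


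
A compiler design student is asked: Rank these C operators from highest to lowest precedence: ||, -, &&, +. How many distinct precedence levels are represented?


Looking up precedence for each operator:
  || -> precedence 1
  - -> precedence 5
  && -> precedence 2
  + -> precedence 5
Sorted highest to lowest: -, +, &&, ||
Distinct precedence values: [5, 2, 1]
Number of distinct levels: 3

3


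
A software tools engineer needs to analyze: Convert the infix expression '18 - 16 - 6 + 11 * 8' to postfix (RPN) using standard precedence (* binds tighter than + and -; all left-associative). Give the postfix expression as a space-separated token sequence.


Applying the shunting-yard algorithm:
  Operand 18 -> output
  Push '-' onto operator stack -> op-stack: [-]
  Operand 16 -> output
  See '-' (prec 1); top '-' (prec 1) >= it -> pop '-' to output
  Push '-' onto operator stack -> op-stack: [-]
  Operand 6 -> output
  See '+' (prec 1); top '-' (prec 1) >= it -> pop '-' to output
  Push '+' onto operator stack -> op-stack: [+]
  Operand 11 -> output
  Push '*' onto operator stack -> op-stack: [+, *]
  Operand 8 -> output
  End of input: pop '*' to output
  End of input: pop '+' to output
Postfix result: 18 16 - 6 - 11 8 * +

18 16 - 6 - 11 8 * +


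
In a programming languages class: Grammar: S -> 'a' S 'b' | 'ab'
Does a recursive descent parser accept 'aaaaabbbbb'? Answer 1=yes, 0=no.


Grammar accepts strings of the form a^n b^n (n >= 1)
Word: 'aaaaabbbbb'
Counting: 5 a's and 5 b's
Check: 5 == 5? Yes
Derivation (S -> aSb applied 4 time(s), then S -> ab): S => aSb => aaSbb => aaaSbbb => aaaaSbbbb => aaaaabbbbb
Accepted

1


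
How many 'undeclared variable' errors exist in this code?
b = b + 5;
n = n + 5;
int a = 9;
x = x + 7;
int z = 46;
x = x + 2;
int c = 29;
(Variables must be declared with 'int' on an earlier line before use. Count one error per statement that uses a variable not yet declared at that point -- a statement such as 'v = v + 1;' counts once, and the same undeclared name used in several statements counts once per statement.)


Scanning code line by line:
  Line 1: use 'b' -> ERROR (undeclared)
  Line 2: use 'n' -> ERROR (undeclared)
  Line 3: declare 'a' -> declared = ['a']
  Line 4: use 'x' -> ERROR (undeclared)
  Line 5: declare 'z' -> declared = ['a', 'z']
  Line 6: use 'x' -> ERROR (undeclared)
  Line 7: declare 'c' -> declared = ['a', 'c', 'z']
Total undeclared variable errors: 4

4


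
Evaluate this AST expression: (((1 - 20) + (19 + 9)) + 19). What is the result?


Expression: (((1 - 20) + (19 + 9)) + 19)
Evaluating step by step:
  1 - 20 = -19
  19 + 9 = 28
  -19 + 28 = 9
  9 + 19 = 28
Result: 28

28


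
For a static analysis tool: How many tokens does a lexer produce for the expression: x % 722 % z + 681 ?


Scanning 'x % 722 % z + 681'
Token 1: 'x' -> identifier
Token 2: '%' -> operator
Token 3: '722' -> integer_literal
Token 4: '%' -> operator
Token 5: 'z' -> identifier
Token 6: '+' -> operator
Token 7: '681' -> integer_literal
Total tokens: 7

7


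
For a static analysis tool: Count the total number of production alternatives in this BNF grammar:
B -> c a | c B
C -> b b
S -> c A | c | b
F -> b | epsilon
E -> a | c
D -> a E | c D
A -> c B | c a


Counting alternatives per rule:
  B: 2 alternative(s)
  C: 1 alternative(s)
  S: 3 alternative(s)
  F: 2 alternative(s)
  E: 2 alternative(s)
  D: 2 alternative(s)
  A: 2 alternative(s)
Sum: 2 + 1 + 3 + 2 + 2 + 2 + 2 = 14

14


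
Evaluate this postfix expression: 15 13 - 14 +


Processing tokens left to right:
Push 15, Push 13
Pop 15 and 13, compute 15 - 13 = 2, push 2
Push 14
Pop 2 and 14, compute 2 + 14 = 16, push 16
Stack result: 16

16


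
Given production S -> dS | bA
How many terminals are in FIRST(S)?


Production: S -> dS | bA
Examining each alternative for leading terminals:
  S -> dS : first terminal = 'd'
  S -> bA : first terminal = 'b'
FIRST(S) = {b, d}
Count: 2

2


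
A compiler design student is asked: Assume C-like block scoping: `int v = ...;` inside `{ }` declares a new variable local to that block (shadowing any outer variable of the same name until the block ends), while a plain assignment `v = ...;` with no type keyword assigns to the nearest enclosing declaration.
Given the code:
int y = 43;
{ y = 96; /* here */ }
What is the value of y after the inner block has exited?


Analyzing scoping rules:
Outer scope: declares y = 43
Inner block: 'y = 96;' has no type keyword, so it is an assignment to the outer y (no shadowing)
The assignment changed the outer variable itself, so the new value persists after the block -> 96
Result: 96

96


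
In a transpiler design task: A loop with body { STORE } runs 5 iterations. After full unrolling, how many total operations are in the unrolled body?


Loop body operations: STORE (1 op per iteration)
Unrolling 5 iterations:
  Iteration 1: STORE (1 ops)
  Iteration 2: STORE (1 ops)
  Iteration 3: STORE (1 ops)
  Iteration 4: STORE (1 ops)
  Iteration 5: STORE (1 ops)
Total: 5 iterations * 1 ops/iter = 5 operations

5


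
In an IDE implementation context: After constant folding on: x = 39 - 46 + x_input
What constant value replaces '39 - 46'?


Identifying constant sub-expression:
  Original: x = 39 - 46 + x_input
  39 and 46 are both compile-time constants
  Evaluating: 39 - 46 = -7
  After folding: x = -7 + x_input

-7


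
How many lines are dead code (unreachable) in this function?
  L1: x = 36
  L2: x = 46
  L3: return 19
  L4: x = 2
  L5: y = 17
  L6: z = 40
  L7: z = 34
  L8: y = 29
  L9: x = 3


Analyzing control flow:
  L1: reachable (before return)
  L2: reachable (before return)
  L3: reachable (return statement)
  L4: DEAD (after return at L3)
  L5: DEAD (after return at L3)
  L6: DEAD (after return at L3)
  L7: DEAD (after return at L3)
  L8: DEAD (after return at L3)
  L9: DEAD (after return at L3)
Return at L3, total lines = 9
Dead lines: L4 through L9
Count: 6

6


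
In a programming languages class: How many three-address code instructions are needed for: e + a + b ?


Expression: e + a + b
Generating three-address code (respecting * over +/- precedence):
  Instruction 1: t1 = e + a
  Instruction 2: t2 = t1 + b
Total instructions: 2

2


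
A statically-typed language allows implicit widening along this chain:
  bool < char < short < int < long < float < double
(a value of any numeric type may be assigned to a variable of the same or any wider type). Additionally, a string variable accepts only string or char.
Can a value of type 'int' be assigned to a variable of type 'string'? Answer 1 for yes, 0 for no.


Target variable type: string
Source value type: int
Rule: string accepts only {string, char}
  source 'int' in {string, char}? No
Result: 0

0


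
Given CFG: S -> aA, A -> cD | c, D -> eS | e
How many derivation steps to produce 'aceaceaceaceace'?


Grammar: S -> aA, A -> cD | c, D -> eS | e
Deriving 'aceaceaceaceace':
Step 1: S -> aA => aA
Step 2: A -> cD => acD
Step 3: D -> eS => aceS
Step 4: S -> aA => aceaA
Step 5: A -> cD => aceacD
Step 6: D -> eS => aceaceS
Step 7: S -> aA => aceaceaA
Step 8: A -> cD => aceaceacD
Step 9: D -> eS => aceaceaceS
Step 10: S -> aA => aceaceaceaA
Step 11: A -> cD => aceaceaceacD
Step 12: D -> eS => aceaceaceaceS
Step 13: S -> aA => aceaceaceaceaA
Step 14: A -> cD => aceaceaceaceacD
Step 15: D -> e => aceaceaceaceace
Total derivation steps: 15

15


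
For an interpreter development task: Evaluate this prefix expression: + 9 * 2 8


Parsing prefix expression: + 9 * 2 8
Step 1: Innermost operation '* 2 8'
  2 * 8 = 16
Step 2: Outer operation '+ 9 [16]'
  9 + 16 = 25

25


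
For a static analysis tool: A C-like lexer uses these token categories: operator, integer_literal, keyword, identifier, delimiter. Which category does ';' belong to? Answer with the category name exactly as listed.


Token: ';'
Checking categories:
  identifier: no
  integer_literal: no
  operator: no
  keyword: no
  delimiter: YES
Category: delimiter

delimiter


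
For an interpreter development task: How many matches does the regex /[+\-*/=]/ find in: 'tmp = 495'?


Pattern: /[+\-*/=]/ (operators)
Input: 'tmp = 495'
Scanning for matches:
  Match 1: '='
Total matches: 1

1


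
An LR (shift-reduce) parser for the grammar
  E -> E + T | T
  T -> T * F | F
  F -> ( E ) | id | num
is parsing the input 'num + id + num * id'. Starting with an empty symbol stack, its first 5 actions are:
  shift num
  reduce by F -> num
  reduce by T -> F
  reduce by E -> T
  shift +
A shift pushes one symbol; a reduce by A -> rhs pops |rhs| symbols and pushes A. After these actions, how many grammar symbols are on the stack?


Tracking the symbol stack through each action:
  Action 1: shift 'num' : push -> stack = [num] (size 1)
  Action 2: reduce by F -> num : pop 1, push F -> stack = [F] (size 1)
  Action 3: reduce by T -> F : pop 1, push T -> stack = [T] (size 1)
  Action 4: reduce by E -> T : pop 1, push E -> stack = [E] (size 1)
  Action 5: shift '+' : push -> stack = [E, +] (size 2)
Final stack size: 2

2


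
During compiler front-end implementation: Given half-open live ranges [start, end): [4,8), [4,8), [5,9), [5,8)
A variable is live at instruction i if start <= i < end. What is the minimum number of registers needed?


Live ranges:
  Var0: [4, 8)
  Var1: [4, 8)
  Var2: [5, 9)
  Var3: [5, 8)
Sweep-line events (position, delta, active):
  pos=4 start -> active=1
  pos=4 start -> active=2
  pos=5 start -> active=3
  pos=5 start -> active=4
  pos=8 end -> active=3
  pos=8 end -> active=2
  pos=8 end -> active=1
  pos=9 end -> active=0
Maximum simultaneous active: 4
Minimum registers needed: 4

4


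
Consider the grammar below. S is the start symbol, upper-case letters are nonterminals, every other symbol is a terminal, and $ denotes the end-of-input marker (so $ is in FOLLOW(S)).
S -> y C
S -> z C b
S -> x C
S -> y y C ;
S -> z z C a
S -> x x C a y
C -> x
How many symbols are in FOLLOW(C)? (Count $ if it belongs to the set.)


S is the start symbol and does not occur in any rule body, so FOLLOW(S) = {$}.
Examining every occurrence of C in a rule body:
  S -> y C : C is at the right end -> add FOLLOW(S) = {$}
  S -> z C b : C is followed by terminal 'b' -> add 'b'
  S -> x C : C is at the right end -> add FOLLOW(S) = {$} (already in the set)
  S -> y y C ; : C is followed by terminal ';' -> add ';'
  S -> z z C a : C is followed by terminal 'a' -> add 'a'
  S -> x x C a y : C is followed by terminal 'a' -> add 'a' (already in the set)
  C -> x : C does not occur in the body -> contributes nothing
FOLLOW(C) = {;, a, b, $}
Count: 4

4


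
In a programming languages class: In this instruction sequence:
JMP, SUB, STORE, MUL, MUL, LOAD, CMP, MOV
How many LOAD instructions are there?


Scanning instruction sequence for LOAD:
  Position 1: JMP
  Position 2: SUB
  Position 3: STORE
  Position 4: MUL
  Position 5: MUL
  Position 6: LOAD <- MATCH
  Position 7: CMP
  Position 8: MOV
Matches at positions: [6]
Total LOAD count: 1

1


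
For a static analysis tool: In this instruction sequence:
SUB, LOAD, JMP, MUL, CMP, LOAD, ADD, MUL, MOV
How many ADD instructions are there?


Scanning instruction sequence for ADD:
  Position 1: SUB
  Position 2: LOAD
  Position 3: JMP
  Position 4: MUL
  Position 5: CMP
  Position 6: LOAD
  Position 7: ADD <- MATCH
  Position 8: MUL
  Position 9: MOV
Matches at positions: [7]
Total ADD count: 1

1
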